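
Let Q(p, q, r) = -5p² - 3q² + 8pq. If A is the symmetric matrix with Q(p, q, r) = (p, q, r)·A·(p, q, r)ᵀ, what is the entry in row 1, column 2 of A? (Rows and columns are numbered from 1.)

4

The coefficient of p·q in Q is 8. For a symmetric A this equals A[1,2] + A[2,1] = 2·A[1,2].
So A[1,2] = 8/2 = 4.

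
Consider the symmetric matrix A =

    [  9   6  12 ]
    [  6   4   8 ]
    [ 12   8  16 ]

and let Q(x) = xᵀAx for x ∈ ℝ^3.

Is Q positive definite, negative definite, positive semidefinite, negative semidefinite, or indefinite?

positive semidefinite

Congruent diagonalization of A (simultaneous row and column reduction) yields pivots 9, 0, 0.
Counting signs: 1 positive, 2 zero.
Hence Q is positive semidefinite.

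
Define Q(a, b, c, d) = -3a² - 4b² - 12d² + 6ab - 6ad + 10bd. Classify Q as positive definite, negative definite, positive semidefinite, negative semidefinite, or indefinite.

negative semidefinite

The associated matrix is A = [[-3, 3, 0, -3], [3, -4, 0, 5], [0, 0, 0, 0], [-3, 5, 0, -12]].
Row-reducing A symmetrically gives the diagonal entries -3, -1, 0, -5.
That gives 3 negative, 1 zero pivots.
Hence Q is negative semidefinite.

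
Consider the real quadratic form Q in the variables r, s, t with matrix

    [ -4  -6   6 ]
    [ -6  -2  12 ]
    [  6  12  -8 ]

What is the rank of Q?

3

Congruent diagonalization of A (simultaneous row and column reduction) yields pivots -4, 7, -2/7.
So there are 1 positive, 2 negative pivots.
The rank is the number of nonzero pivots: 3.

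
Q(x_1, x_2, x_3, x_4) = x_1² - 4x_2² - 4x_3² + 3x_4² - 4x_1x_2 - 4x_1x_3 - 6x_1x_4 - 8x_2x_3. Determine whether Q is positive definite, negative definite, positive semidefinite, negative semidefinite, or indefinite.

indefinite

The associated matrix is A = [[1, -2, -2, -3], [-2, -4, -4, 0], [-2, -4, -4, 0], [-3, 0, 0, 3]].
Symmetric row and column elimination reduces A to a congruent diagonal form with pivots 1, -8, 0, -3/2.
Counting signs: 1 positive, 2 negative, 1 zero.
Hence Q is indefinite.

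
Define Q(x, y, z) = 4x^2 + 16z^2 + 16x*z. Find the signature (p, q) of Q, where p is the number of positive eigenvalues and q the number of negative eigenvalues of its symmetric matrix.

The associated matrix is A = [[4, 0, 8], [0, 0, 0], [8, 0, 16]].
Row-reducing A symmetrically gives the diagonal entries 4, 0, 0.
That gives 1 positive, 2 zero pivots.

(1, 0)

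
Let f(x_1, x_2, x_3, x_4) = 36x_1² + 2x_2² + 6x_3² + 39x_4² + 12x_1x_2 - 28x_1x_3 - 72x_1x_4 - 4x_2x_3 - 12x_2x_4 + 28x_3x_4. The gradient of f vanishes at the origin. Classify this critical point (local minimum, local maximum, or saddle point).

The Hessian at the origin is H = [[72, 12, -28, -72], [12, 4, -4, -12], [-28, -4, 12, 28], [-72, -12, 28, 78]].
An LDLᵀ factorisation of H has diagonal entries 72, 2, 8/9, 6.
So there are 4 positive pivots.
H is positive definite, so the origin is a strict local minimum.

local minimum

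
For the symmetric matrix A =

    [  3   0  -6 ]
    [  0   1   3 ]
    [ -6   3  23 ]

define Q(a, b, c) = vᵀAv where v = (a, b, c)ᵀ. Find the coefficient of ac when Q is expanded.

-12

The coefficient of ac is A[1,3] + A[3,1] = 2·(-6) = -12.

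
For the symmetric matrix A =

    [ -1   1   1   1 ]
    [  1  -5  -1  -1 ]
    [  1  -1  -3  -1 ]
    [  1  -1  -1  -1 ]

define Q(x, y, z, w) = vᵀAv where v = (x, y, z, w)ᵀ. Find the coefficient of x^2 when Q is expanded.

-1

The coefficient of x^2 is the diagonal entry A[1,1] = -1.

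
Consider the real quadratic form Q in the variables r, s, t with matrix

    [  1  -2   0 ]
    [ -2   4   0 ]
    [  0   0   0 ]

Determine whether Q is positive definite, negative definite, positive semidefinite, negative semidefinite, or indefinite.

Row-reducing A symmetrically gives the diagonal entries 1, 0, 0.
That gives 1 positive, 2 zero pivots.
Hence Q is positive semidefinite.

positive semidefinite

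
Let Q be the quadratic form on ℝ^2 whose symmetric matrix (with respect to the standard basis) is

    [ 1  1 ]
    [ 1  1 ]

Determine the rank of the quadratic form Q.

Row-reducing A symmetrically gives the diagonal entries 1, 0.
Counting signs: 1 positive, 1 zero.
The rank is the number of nonzero pivots: 1.

1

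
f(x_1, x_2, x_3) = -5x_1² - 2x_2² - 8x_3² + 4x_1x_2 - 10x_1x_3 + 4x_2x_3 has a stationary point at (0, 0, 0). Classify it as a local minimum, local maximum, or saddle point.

The Hessian at the origin is H = [[-10, 4, -10], [4, -4, 4], [-10, 4, -16]].
Symmetric row and column elimination reduces H to a congruent diagonal form with pivots -10, -12/5, -6.
Counting signs: 3 negative.
H is negative definite, so the origin is a strict local maximum.

local maximum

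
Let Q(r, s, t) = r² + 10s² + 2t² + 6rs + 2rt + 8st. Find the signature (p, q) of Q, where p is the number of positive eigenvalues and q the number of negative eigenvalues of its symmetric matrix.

(2, 0)

The symmetric matrix is A = [[1, 3, 1], [3, 10, 4], [1, 4, 2]].
Symmetric row and column elimination reduces A to a congruent diagonal form with pivots 1, 1, 0.
So there are 2 positive, 1 zero pivots.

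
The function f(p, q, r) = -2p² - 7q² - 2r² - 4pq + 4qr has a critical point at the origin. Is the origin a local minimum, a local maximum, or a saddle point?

The Hessian at the origin is H = [[-4, -4, 0], [-4, -14, 4], [0, 4, -4]].
Row-reducing H symmetrically gives the diagonal entries -4, -10, -12/5.
That gives 3 negative pivots.
H is negative definite, so the origin is a strict local maximum.

local maximum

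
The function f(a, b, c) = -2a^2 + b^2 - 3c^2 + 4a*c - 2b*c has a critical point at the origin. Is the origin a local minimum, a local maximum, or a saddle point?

saddle point

The Hessian at the origin is H = [[-4, 0, 4], [0, 2, -2], [4, -2, -6]].
Symmetric row and column elimination reduces H to a congruent diagonal form with pivots -4, 2, -4.
So there are 1 positive, 2 negative pivots.
H is indefinite, so the origin is a saddle point.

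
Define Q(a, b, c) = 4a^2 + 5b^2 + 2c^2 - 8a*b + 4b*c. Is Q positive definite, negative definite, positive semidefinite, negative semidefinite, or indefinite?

indefinite

The associated matrix is A = [[4, -4, 0], [-4, 5, 2], [0, 2, 2]].
An LDLᵀ factorisation of A has diagonal entries 4, 1, -2.
Counting signs: 2 positive, 1 negative.
Hence Q is indefinite.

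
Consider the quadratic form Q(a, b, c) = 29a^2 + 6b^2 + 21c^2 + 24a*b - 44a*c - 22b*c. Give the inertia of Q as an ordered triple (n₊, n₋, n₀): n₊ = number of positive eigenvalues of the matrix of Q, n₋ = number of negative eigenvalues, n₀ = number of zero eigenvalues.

The associated matrix is A = [[29, 12, -22], [12, 6, -11], [-22, -11, 21]].
Row-reducing A symmetrically gives the diagonal entries 29, 30/29, 5/6.
So there are 3 positive pivots.

(3, 0, 0)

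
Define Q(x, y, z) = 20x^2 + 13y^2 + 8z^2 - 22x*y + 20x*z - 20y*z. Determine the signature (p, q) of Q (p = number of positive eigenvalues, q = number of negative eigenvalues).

The associated matrix is A = [[20, -11, 10], [-11, 13, -10], [10, -10, 8]].
Row-reducing A symmetrically gives the diagonal entries 20, 139/20, 12/139.
Counting signs: 3 positive.

(3, 0)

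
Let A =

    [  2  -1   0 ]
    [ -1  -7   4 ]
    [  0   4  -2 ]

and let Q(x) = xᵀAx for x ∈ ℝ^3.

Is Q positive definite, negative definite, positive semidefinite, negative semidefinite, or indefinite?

indefinite

Congruent diagonalization of A (simultaneous row and column reduction) yields pivots 2, -15/2, 2/15.
So there are 2 positive, 1 negative pivots.
Hence Q is indefinite.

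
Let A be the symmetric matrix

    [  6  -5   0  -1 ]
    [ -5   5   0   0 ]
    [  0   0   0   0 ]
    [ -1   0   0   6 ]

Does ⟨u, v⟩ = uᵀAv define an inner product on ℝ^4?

no

Applying the same elementary operations to the rows and columns of A produces a congruent diagonal matrix with entries 6, 5/6, 0, 5.
So there are 3 positive, 1 zero pivots.
Hence Q is positive semidefinite.
⟨·,·⟩ is an inner product exactly when A is positive definite.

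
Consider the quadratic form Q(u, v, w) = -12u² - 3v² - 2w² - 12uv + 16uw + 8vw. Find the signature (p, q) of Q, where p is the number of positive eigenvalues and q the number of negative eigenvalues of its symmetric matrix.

(1, 1)

The symmetric matrix is A = [[-12, -6, 8], [-6, -3, 4], [8, 4, -2]].
Symmetric row and column elimination reduces A to a congruent diagonal form with pivots -12, 0, 10/3.
So there are 1 positive, 1 negative, 1 zero pivots.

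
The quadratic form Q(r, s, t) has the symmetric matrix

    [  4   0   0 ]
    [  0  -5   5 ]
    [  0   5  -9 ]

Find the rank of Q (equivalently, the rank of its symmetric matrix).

An LDLᵀ factorisation of A has diagonal entries 4, -5, -4.
Counting signs: 1 positive, 2 negative.
The rank is the number of nonzero pivots: 3.

3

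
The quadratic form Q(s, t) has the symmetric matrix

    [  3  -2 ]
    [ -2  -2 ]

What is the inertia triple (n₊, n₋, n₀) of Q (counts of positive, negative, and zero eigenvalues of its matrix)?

(1, 1, 0)

Congruent diagonalization of A (simultaneous row and column reduction) yields pivots 3, -10/3.
Counting signs: 1 positive, 1 negative.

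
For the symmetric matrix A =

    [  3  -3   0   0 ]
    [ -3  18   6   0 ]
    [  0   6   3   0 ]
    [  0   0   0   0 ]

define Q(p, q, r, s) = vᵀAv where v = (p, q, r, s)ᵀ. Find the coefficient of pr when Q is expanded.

The coefficient of pr is A[1,3] + A[3,1] = 2·0 = 0.

0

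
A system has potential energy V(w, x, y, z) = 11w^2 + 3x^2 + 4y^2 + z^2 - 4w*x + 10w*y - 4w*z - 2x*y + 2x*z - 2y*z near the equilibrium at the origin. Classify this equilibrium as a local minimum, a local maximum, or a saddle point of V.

The Hessian at the origin is H = [[22, -4, 10, -4], [-4, 6, -2, 2], [10, -2, 8, -2], [-4, 2, -2, 2]].
An LDLᵀ factorisation of H has diagonal entries 22, 58/11, 100/29, 24/25.
So there are 4 positive pivots.
H is positive definite, so the origin is a strict local minimum.

local minimum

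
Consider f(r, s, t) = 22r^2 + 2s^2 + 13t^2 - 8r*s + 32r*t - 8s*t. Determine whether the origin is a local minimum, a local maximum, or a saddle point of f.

local minimum

The Hessian at the origin is H = [[44, -8, 32], [-8, 4, -8], [32, -8, 26]].
Row-reducing H symmetrically gives the diagonal entries 44, 28/11, 6/7.
Counting signs: 3 positive.
H is positive definite, so the origin is a strict local minimum.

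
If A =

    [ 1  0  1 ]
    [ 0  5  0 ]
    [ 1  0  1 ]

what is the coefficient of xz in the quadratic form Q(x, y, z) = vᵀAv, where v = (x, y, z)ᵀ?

The coefficient of xz is A[1,3] + A[3,1] = 2·1 = 2.

2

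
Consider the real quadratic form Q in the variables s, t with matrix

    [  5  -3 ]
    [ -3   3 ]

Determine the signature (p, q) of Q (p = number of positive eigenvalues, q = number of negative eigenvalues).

(2, 0)

Row-reducing A symmetrically gives the diagonal entries 5, 6/5.
Counting signs: 2 positive.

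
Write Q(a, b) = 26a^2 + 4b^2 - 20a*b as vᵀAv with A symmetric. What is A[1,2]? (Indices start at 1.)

-10

The coefficient of a·b in Q is -20. For a symmetric A this equals A[1,2] + A[2,1] = 2·A[1,2].
So A[1,2] = -20/2 = -10.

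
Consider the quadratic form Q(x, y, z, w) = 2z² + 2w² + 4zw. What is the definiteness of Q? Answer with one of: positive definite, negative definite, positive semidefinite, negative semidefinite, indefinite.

positive semidefinite

The symmetric matrix is A = [[0, 0, 0, 0], [0, 0, 0, 0], [0, 0, 2, 2], [0, 0, 2, 2]].
Symmetric row and column elimination reduces A to a congruent diagonal form with pivots 0, 0, 2, 0.
Counting signs: 1 positive, 3 zero.
Hence Q is positive semidefinite.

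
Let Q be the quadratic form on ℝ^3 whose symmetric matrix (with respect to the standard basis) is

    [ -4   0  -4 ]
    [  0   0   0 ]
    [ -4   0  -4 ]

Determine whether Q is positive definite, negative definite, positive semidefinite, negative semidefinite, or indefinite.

negative semidefinite

Congruent diagonalization of A (simultaneous row and column reduction) yields pivots -4, 0, 0.
That gives 1 negative, 2 zero pivots.
Hence Q is negative semidefinite.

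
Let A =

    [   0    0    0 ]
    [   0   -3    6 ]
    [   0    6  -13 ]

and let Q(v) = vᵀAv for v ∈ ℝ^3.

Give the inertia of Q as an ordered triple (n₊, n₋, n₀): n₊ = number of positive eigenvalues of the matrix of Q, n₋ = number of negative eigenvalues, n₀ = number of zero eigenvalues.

(0, 2, 1)

Congruent diagonalization of A (simultaneous row and column reduction) yields pivots 0, -3, -1.
That gives 2 negative, 1 zero pivots.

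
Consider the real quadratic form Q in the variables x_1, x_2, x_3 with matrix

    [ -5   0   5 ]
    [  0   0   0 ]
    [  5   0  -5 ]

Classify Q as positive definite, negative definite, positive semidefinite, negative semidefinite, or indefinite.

Applying the same elementary operations to the rows and columns of A produces a congruent diagonal matrix with entries -5, 0, 0.
Counting signs: 1 negative, 2 zero.
Hence Q is negative semidefinite.

negative semidefinite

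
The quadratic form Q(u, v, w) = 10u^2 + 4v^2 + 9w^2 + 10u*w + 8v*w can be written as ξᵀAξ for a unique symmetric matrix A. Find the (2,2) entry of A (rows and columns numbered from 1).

4

The coefficient of v^2 in Q is 4, and that is exactly A[2,2].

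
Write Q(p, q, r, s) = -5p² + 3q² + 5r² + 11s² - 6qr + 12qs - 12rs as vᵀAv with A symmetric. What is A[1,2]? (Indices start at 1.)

0

The coefficient of p·q in Q is 0. For a symmetric A this equals A[1,2] + A[2,1] = 2·A[1,2].
So A[1,2] = 0/2 = 0.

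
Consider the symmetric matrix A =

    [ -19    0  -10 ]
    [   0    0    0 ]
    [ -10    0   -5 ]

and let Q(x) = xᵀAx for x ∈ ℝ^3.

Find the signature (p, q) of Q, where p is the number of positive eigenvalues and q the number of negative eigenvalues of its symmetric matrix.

Applying the same elementary operations to the rows and columns of A produces a congruent diagonal matrix with entries -19, 0, 5/19.
That gives 1 positive, 1 negative, 1 zero pivots.

(1, 1)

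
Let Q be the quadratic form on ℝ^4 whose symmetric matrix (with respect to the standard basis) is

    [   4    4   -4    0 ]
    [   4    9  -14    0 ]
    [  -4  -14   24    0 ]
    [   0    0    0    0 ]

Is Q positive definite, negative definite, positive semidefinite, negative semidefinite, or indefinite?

positive semidefinite

Row-reducing A symmetrically gives the diagonal entries 4, 5, 0, 0.
Counting signs: 2 positive, 2 zero.
Hence Q is positive semidefinite.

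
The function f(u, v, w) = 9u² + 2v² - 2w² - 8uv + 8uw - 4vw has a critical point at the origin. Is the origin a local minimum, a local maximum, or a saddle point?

saddle point

The Hessian at the origin is H = [[18, -8, 8], [-8, 4, -4], [8, -4, -4]].
Applying the same elementary operations to the rows and columns of H produces a congruent diagonal matrix with entries 18, 4/9, -8.
That gives 2 positive, 1 negative pivots.
H is indefinite, so the origin is a saddle point.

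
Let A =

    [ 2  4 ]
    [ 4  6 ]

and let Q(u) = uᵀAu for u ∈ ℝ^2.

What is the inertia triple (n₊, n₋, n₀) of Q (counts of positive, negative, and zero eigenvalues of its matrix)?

(1, 1, 0)

Applying the same elementary operations to the rows and columns of A produces a congruent diagonal matrix with entries 2, -2.
That gives 1 positive, 1 negative pivots.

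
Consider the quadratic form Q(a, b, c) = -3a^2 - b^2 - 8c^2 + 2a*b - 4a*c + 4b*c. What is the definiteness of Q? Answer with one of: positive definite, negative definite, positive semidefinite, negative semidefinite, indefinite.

negative definite

Write A = [[-3, 1, -2], [1, -1, 2], [-2, 2, -8]].
Applying the same elementary operations to the rows and columns of A produces a congruent diagonal matrix with entries -3, -2/3, -4.
That gives 3 negative pivots.
Hence Q is negative definite.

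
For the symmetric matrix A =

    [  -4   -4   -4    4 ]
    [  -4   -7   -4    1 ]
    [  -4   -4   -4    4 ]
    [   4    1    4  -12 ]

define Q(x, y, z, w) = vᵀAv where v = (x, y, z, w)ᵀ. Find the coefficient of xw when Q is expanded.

8

The coefficient of xw is A[1,4] + A[4,1] = 2·4 = 8.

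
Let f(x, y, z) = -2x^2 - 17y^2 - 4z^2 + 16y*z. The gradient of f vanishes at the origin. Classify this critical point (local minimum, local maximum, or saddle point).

local maximum

The Hessian at the origin is H = [[-4, 0, 0], [0, -34, 16], [0, 16, -8]].
An LDLᵀ factorisation of H has diagonal entries -4, -34, -8/17.
So there are 3 negative pivots.
H is negative definite, so the origin is a strict local maximum.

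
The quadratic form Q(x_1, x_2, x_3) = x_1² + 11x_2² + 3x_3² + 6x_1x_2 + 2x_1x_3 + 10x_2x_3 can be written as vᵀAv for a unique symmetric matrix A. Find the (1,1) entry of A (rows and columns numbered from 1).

The coefficient of x_1² in Q is 1, and that is exactly A[1,1].

1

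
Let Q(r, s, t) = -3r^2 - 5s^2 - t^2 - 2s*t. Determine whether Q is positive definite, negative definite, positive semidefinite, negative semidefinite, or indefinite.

The symmetric matrix is A = [[-3, 0, 0], [0, -5, -1], [0, -1, -1]].
An LDLᵀ factorisation of A has diagonal entries -3, -5, -4/5.
That gives 3 negative pivots.
Hence Q is negative definite.

negative definite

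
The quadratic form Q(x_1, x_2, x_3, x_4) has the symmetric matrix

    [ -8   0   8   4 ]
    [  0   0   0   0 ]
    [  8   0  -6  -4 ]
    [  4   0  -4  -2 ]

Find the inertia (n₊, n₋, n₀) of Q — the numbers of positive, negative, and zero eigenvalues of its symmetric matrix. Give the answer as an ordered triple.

Congruent diagonalization of A (simultaneous row and column reduction) yields pivots -8, 0, 2, 0.
So there are 1 positive, 1 negative, 2 zero pivots.

(1, 1, 2)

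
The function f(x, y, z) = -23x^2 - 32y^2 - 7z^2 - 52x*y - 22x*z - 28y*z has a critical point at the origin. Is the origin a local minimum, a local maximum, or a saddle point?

local maximum

The Hessian at the origin is H = [[-46, -52, -22], [-52, -64, -28], [-22, -28, -14]].
An LDLᵀ factorisation of H has diagonal entries -46, -120/23, -8/5.
So there are 3 negative pivots.
H is negative definite, so the origin is a strict local maximum.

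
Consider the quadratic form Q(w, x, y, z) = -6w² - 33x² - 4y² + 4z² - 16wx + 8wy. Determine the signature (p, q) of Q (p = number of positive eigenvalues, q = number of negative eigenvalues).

The associated matrix is A = [[-6, -8, 4, 0], [-8, -33, 0, 0], [4, 0, -4, 0], [0, 0, 0, 4]].
Row-reducing A symmetrically gives the diagonal entries -6, -67/3, -4/67, 4.
So there are 1 positive, 3 negative pivots.

(1, 3)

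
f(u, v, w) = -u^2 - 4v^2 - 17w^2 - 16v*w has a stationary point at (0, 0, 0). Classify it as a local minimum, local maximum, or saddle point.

local maximum

The Hessian at the origin is H = [[-2, 0, 0], [0, -8, -16], [0, -16, -34]].
An LDLᵀ factorisation of H has diagonal entries -2, -8, -2.
Counting signs: 3 negative.
H is negative definite, so the origin is a strict local maximum.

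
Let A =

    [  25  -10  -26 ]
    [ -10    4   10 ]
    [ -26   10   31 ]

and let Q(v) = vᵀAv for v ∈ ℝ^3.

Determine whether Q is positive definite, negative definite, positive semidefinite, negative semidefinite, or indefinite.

indefinite

A is congruent to a diagonal matrix with 2 positive, 1 negative and 0 zero entries, so Q is indefinite.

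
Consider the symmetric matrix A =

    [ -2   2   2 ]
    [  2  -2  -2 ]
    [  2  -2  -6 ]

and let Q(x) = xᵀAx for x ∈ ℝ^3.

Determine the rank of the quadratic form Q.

2

Congruent diagonalization of A (simultaneous row and column reduction) yields pivots -2, 0, -4.
So there are 2 negative, 1 zero pivots.
The rank is the number of nonzero pivots: 2.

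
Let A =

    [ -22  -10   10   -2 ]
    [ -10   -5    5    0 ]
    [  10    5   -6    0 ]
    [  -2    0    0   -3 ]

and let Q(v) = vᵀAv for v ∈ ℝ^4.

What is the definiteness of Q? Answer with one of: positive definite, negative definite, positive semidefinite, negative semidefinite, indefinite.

Applying the same elementary operations to the rows and columns of A produces a congruent diagonal matrix with entries -22, -5/11, -1, -1.
So there are 4 negative pivots.
Hence Q is negative definite.

negative definite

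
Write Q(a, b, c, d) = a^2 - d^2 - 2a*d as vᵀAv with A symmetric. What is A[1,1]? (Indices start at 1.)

The coefficient of a^2 in Q is 1, and that is exactly A[1,1].

1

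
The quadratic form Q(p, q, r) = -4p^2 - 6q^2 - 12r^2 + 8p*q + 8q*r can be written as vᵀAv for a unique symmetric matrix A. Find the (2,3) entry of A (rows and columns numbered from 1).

The coefficient of q·r in Q is 8. For a symmetric A this equals A[2,3] + A[3,2] = 2·A[2,3].
So A[2,3] = 8/2 = 4.

4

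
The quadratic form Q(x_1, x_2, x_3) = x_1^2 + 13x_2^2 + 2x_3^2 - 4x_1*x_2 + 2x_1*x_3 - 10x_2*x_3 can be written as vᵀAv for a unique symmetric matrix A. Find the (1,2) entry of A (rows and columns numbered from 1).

The coefficient of x_1·x_2 in Q is -4. For a symmetric A this equals A[1,2] + A[2,1] = 2·A[1,2].
So A[1,2] = -4/2 = -2.

-2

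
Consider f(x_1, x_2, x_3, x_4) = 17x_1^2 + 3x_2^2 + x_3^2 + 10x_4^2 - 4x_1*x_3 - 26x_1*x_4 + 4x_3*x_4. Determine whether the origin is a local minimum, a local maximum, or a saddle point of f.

The Hessian at the origin is H = [[34, 0, -4, -26], [0, 6, 0, 0], [-4, 0, 2, 4], [-26, 0, 4, 20]].
Symmetric row and column elimination reduces H to a congruent diagonal form with pivots 34, 6, 26/17, -6/13.
So there are 3 positive, 1 negative pivots.
H is indefinite, so the origin is a saddle point.

saddle point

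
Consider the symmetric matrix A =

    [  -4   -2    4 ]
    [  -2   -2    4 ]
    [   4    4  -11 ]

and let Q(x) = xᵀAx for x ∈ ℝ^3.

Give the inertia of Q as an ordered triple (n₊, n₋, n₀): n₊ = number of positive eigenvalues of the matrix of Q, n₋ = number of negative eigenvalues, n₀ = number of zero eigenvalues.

Symmetric row and column elimination reduces A to a congruent diagonal form with pivots -4, -1, -3.
That gives 3 negative pivots.

(0, 3, 0)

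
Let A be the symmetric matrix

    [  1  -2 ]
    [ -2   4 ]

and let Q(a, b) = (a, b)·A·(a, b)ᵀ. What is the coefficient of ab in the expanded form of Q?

The coefficient of ab is A[1,2] + A[2,1] = 2·(-2) = -4.

-4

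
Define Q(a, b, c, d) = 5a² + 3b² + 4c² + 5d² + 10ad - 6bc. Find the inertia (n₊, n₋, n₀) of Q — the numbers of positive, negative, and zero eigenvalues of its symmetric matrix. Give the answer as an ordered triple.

(3, 0, 1)

The associated matrix is A = [[5, 0, 0, 5], [0, 3, -3, 0], [0, -3, 4, 0], [5, 0, 0, 5]].
Congruent diagonalization of A (simultaneous row and column reduction) yields pivots 5, 3, 1, 0.
Counting signs: 3 positive, 1 zero.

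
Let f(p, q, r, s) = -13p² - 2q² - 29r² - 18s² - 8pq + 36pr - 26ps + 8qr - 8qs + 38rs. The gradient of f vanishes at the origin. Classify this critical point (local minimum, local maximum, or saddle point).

The Hessian at the origin is H = [[-26, -8, 36, -26], [-8, -4, 8, -8], [36, 8, -58, 38], [-26, -8, 38, -36]].
Row-reducing H symmetrically gives the diagonal entries -26, -20/13, -2, -8.
So there are 4 negative pivots.
H is negative definite, so the origin is a strict local maximum.

local maximum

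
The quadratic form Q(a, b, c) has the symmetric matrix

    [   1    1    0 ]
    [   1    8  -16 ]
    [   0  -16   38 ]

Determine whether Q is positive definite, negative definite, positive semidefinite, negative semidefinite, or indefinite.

positive definite

An LDLᵀ factorisation of A has diagonal entries 1, 7, 10/7.
So there are 3 positive pivots.
Hence Q is positive definite.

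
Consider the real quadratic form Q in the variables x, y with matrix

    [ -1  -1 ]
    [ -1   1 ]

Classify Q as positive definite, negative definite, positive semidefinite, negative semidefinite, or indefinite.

indefinite

An LDLᵀ factorisation of A has diagonal entries -1, 2.
That gives 1 positive, 1 negative pivots.
Hence Q is indefinite.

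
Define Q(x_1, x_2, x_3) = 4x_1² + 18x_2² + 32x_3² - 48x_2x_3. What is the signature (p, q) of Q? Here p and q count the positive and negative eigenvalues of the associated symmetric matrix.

(2, 0)

Write A = [[4, 0, 0], [0, 18, -24], [0, -24, 32]].
Row-reducing A symmetrically gives the diagonal entries 4, 18, 0.
Counting signs: 2 positive, 1 zero.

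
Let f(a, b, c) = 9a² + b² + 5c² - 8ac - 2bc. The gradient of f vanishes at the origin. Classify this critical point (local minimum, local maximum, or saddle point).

The Hessian at the origin is H = [[18, 0, -8], [0, 2, -2], [-8, -2, 10]].
Applying the same elementary operations to the rows and columns of H produces a congruent diagonal matrix with entries 18, 2, 40/9.
So there are 3 positive pivots.
H is positive definite, so the origin is a strict local minimum.

local minimum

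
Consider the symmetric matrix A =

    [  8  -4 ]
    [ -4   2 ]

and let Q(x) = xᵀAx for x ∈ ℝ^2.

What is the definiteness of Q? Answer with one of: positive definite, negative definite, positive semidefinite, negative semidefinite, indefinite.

For the 2×2 matrix [[8, -4], [-4, 2]]: det = 8·2 − (-4)² = 0, trace = 10.
det = 0 so one eigenvalue is zero; the form is semidefinite with the sign of the trace.

positive semidefinite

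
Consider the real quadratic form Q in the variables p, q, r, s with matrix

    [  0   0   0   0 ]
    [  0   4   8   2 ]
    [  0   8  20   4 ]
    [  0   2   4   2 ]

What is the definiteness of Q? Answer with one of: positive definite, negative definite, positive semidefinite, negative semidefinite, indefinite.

Applying the same elementary operations to the rows and columns of A produces a congruent diagonal matrix with entries 0, 4, 4, 1.
That gives 3 positive, 1 zero pivots.
Hence Q is positive semidefinite.

positive semidefinite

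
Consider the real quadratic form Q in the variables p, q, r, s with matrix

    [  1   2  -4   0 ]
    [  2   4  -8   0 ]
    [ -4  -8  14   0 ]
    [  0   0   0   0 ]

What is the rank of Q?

2

Symmetric row and column elimination reduces A to a congruent diagonal form with pivots 1, 0, -2, 0.
Counting signs: 1 positive, 1 negative, 2 zero.
The rank is the number of nonzero pivots: 2.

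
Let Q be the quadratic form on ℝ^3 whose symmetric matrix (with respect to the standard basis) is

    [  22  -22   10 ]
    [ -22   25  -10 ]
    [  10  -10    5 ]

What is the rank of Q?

Row-reducing A symmetrically gives the diagonal entries 22, 3, 5/11.
That gives 3 positive pivots.
The rank is the number of nonzero pivots: 3.

3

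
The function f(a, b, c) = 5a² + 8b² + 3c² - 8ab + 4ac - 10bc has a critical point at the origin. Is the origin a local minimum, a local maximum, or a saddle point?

saddle point

The Hessian at the origin is H = [[10, -8, 4], [-8, 16, -10], [4, -10, 6]].
An LDLᵀ factorisation of H has diagonal entries 10, 48/5, -5/12.
That gives 2 positive, 1 negative pivots.
H is indefinite, so the origin is a saddle point.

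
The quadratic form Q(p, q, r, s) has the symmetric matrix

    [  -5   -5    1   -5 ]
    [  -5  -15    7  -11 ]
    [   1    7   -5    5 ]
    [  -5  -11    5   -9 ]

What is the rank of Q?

An LDLᵀ factorisation of A has diagonal entries -5, -10, -6/5, -4/15.
That gives 4 negative pivots.
The rank is the number of nonzero pivots: 4.

4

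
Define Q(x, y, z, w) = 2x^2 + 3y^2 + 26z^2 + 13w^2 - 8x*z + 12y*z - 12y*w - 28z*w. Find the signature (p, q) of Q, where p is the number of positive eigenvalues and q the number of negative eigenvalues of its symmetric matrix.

(4, 0)

The symmetric matrix is A = [[2, 0, -4, 0], [0, 3, 6, -6], [-4, 6, 26, -14], [0, -6, -14, 13]].
Row-reducing A symmetrically gives the diagonal entries 2, 3, 6, 1/3.
Counting signs: 4 positive.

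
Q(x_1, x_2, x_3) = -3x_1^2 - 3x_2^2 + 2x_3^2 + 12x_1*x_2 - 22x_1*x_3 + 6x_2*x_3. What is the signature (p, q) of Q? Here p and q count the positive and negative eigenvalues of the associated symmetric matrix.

(2, 1)

Write A = [[-3, 6, -11], [6, -3, 3], [-11, 3, 2]].
Symmetric row and column elimination reduces A to a congruent diagonal form with pivots -3, 9, 20/9.
Counting signs: 2 positive, 1 negative.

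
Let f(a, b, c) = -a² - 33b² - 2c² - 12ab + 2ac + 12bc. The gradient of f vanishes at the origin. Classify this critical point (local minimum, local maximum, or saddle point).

saddle point

The Hessian at the origin is H = [[-2, -12, 2], [-12, -66, 12], [2, 12, -4]].
Symmetric row and column elimination reduces H to a congruent diagonal form with pivots -2, 6, -2.
That gives 1 positive, 2 negative pivots.
H is indefinite, so the origin is a saddle point.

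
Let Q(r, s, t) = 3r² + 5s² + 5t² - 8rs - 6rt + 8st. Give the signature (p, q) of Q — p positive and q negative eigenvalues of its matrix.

The associated matrix is A = [[3, -4, -3], [-4, 5, 4], [-3, 4, 5]].
Congruent diagonalization of A (simultaneous row and column reduction) yields pivots 3, -1/3, 2.
So there are 2 positive, 1 negative pivots.

(2, 1)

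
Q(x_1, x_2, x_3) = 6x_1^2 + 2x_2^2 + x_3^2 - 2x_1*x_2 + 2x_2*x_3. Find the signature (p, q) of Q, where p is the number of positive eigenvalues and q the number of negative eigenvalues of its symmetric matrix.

Write A = [[6, -1, 0], [-1, 2, 1], [0, 1, 1]].
Applying the same elementary operations to the rows and columns of A produces a congruent diagonal matrix with entries 6, 11/6, 5/11.
That gives 3 positive pivots.

(3, 0)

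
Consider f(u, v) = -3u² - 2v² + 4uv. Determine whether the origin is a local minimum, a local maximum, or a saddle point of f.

local maximum

The Hessian at the origin is H = [[-6, 4], [4, -4]].
det H = -6·-4 − (4)² = 8 > 0 and H[1,1] = -6 < 0, so H is negative definite.
Therefore the origin is a local maximum.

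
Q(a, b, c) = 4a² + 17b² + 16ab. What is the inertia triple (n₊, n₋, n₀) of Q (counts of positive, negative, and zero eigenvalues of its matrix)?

(2, 0, 1)

The associated matrix is A = [[4, 8, 0], [8, 17, 0], [0, 0, 0]].
Applying the same elementary operations to the rows and columns of A produces a congruent diagonal matrix with entries 4, 1, 0.
So there are 2 positive, 1 zero pivots.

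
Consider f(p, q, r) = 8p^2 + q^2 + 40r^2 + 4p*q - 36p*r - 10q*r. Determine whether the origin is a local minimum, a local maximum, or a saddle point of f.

saddle point

The Hessian at the origin is H = [[16, 4, -36], [4, 2, -10], [-36, -10, 80]].
Applying the same elementary operations to the rows and columns of H produces a congruent diagonal matrix with entries 16, 1, -2.
Counting signs: 2 positive, 1 negative.
H is indefinite, so the origin is a saddle point.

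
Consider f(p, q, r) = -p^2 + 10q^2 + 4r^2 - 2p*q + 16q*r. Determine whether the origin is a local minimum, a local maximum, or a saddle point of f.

The Hessian at the origin is H = [[-2, -2, 0], [-2, 20, 16], [0, 16, 8]].
Applying the same elementary operations to the rows and columns of H produces a congruent diagonal matrix with entries -2, 22, -40/11.
That gives 1 positive, 2 negative pivots.
H is indefinite, so the origin is a saddle point.

saddle point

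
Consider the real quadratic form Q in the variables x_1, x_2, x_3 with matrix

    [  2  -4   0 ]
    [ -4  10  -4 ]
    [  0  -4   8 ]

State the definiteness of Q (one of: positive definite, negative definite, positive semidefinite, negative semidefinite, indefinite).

Applying the same elementary operations to the rows and columns of A produces a congruent diagonal matrix with entries 2, 2, 0.
Counting signs: 2 positive, 1 zero.
Hence Q is positive semidefinite.

positive semidefinite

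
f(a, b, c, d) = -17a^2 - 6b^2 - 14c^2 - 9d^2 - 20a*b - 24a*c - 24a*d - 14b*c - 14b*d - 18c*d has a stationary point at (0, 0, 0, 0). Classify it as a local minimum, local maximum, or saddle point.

The Hessian at the origin is H = [[-34, -20, -24, -24], [-20, -12, -14, -14], [-24, -14, -28, -18], [-24, -14, -18, -18]].
Congruent diagonalization of H (simultaneous row and column reduction) yields pivots -34, -4/17, -11, -10/11.
Counting signs: 4 negative.
H is negative definite, so the origin is a strict local maximum.

local maximum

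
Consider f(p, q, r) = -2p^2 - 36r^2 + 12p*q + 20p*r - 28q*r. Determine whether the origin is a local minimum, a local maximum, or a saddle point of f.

saddle point

The Hessian at the origin is H = [[-4, 12, 20], [12, 0, -28], [20, -28, -72]].
Congruent diagonalization of H (simultaneous row and column reduction) yields pivots -4, 36, -4/9.
So there are 1 positive, 2 negative pivots.
H is indefinite, so the origin is a saddle point.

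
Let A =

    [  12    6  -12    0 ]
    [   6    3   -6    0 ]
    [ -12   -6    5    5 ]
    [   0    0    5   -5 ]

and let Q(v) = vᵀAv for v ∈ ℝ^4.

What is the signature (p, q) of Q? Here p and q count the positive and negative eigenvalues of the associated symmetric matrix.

(1, 2)

Applying the same elementary operations to the rows and columns of A produces a congruent diagonal matrix with entries 12, 0, -7, -10/7.
Counting signs: 1 positive, 2 negative, 1 zero.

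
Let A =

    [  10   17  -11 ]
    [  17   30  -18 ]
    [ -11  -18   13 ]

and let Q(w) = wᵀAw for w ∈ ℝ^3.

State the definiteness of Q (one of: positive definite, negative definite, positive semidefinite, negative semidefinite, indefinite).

Leading principal minors: Δ_1 = 10, Δ_2 = 11, Δ_3 = 5.
All leading principal minors are positive, so by Sylvester's criterion Q is positive definite.

positive definite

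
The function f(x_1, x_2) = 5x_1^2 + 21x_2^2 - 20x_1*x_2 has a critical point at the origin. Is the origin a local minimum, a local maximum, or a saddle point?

local minimum

The Hessian at the origin is H = [[10, -20], [-20, 42]].
det H = 10·42 − (-20)² = 20 > 0 and H[1,1] = 10 > 0, so H is positive definite.
Therefore the origin is a local minimum.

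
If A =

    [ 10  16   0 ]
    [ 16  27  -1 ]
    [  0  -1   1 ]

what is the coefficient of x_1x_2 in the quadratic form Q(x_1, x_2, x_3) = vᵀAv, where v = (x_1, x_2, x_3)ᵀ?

32

The coefficient of x_1x_2 is A[1,2] + A[2,1] = 2·16 = 32.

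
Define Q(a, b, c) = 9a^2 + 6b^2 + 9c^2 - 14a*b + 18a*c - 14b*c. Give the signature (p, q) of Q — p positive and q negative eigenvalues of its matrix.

The associated matrix is A = [[9, -7, 9], [-7, 6, -7], [9, -7, 9]].
Applying the same elementary operations to the rows and columns of A produces a congruent diagonal matrix with entries 9, 5/9, 0.
Counting signs: 2 positive, 1 zero.

(2, 0)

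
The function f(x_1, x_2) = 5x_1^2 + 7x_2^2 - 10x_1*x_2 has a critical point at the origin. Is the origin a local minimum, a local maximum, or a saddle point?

The Hessian at the origin is H = [[10, -10], [-10, 14]].
det H = 10·14 − (-10)² = 40 > 0 and H[1,1] = 10 > 0, so H is positive definite.
Therefore the origin is a local minimum.

local minimum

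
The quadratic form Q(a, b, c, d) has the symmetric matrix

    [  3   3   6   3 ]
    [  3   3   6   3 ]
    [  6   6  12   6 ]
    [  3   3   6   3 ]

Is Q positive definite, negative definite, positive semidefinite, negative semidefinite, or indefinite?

positive semidefinite

Row-reducing A symmetrically gives the diagonal entries 3, 0, 0, 0.
That gives 1 positive, 3 zero pivots.
Hence Q is positive semidefinite.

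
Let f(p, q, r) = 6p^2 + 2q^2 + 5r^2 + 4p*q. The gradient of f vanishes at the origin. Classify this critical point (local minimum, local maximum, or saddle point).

local minimum

The Hessian at the origin is H = [[12, 4, 0], [4, 4, 0], [0, 0, 10]].
Applying the same elementary operations to the rows and columns of H produces a congruent diagonal matrix with entries 12, 8/3, 10.
Counting signs: 3 positive.
H is positive definite, so the origin is a strict local minimum.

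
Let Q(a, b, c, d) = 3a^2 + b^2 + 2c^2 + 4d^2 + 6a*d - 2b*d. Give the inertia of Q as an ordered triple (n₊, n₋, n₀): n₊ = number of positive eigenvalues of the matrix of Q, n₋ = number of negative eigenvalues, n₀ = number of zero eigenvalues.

Write A = [[3, 0, 0, 3], [0, 1, 0, -1], [0, 0, 2, 0], [3, -1, 0, 4]].
Row-reducing A symmetrically gives the diagonal entries 3, 1, 2, 0.
That gives 3 positive, 1 zero pivots.

(3, 0, 1)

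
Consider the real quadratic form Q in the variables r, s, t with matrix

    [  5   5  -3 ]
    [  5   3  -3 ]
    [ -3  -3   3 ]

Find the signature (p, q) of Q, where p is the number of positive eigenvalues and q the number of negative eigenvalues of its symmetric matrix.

Symmetric row and column elimination reduces A to a congruent diagonal form with pivots 5, -2, 6/5.
Counting signs: 2 positive, 1 negative.

(2, 1)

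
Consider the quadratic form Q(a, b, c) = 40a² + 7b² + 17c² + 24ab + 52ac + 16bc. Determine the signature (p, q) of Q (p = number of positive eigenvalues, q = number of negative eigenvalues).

The associated matrix is A = [[40, 12, 26], [12, 7, 8], [26, 8, 17]].
Symmetric row and column elimination reduces A to a congruent diagonal form with pivots 40, 17/5, 3/34.
Counting signs: 3 positive.

(3, 0)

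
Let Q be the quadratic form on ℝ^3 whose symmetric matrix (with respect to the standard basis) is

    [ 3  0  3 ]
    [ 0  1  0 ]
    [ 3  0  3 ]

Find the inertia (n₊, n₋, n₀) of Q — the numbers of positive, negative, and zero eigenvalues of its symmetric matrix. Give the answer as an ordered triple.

Applying the same elementary operations to the rows and columns of A produces a congruent diagonal matrix with entries 3, 1, 0.
So there are 2 positive, 1 zero pivots.

(2, 0, 1)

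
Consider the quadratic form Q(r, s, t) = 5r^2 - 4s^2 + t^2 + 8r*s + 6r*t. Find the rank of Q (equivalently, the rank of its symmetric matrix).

Write A = [[5, 4, 3], [4, -4, 0], [3, 0, 1]].
Applying the same elementary operations to the rows and columns of A produces a congruent diagonal matrix with entries 5, -36/5, 0.
That gives 1 positive, 1 negative, 1 zero pivots.
The rank is the number of nonzero pivots: 2.

2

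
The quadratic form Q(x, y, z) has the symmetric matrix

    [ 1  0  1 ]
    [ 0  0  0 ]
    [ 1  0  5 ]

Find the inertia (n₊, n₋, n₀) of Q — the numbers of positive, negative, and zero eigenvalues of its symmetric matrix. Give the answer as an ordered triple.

(2, 0, 1)

Symmetric row and column elimination reduces A to a congruent diagonal form with pivots 1, 0, 4.
So there are 2 positive, 1 zero pivots.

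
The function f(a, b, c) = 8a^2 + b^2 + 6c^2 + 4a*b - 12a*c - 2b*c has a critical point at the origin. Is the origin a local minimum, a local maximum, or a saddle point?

local minimum

The Hessian at the origin is H = [[16, 4, -12], [4, 2, -2], [-12, -2, 12]].
Congruent diagonalization of H (simultaneous row and column reduction) yields pivots 16, 1, 2.
So there are 3 positive pivots.
H is positive definite, so the origin is a strict local minimum.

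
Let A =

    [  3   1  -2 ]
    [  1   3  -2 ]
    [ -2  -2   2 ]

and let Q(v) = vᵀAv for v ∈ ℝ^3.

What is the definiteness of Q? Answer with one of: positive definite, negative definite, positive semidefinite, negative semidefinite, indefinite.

positive semidefinite

Congruent diagonalization of A (simultaneous row and column reduction) yields pivots 3, 8/3, 0.
Counting signs: 2 positive, 1 zero.
Hence Q is positive semidefinite.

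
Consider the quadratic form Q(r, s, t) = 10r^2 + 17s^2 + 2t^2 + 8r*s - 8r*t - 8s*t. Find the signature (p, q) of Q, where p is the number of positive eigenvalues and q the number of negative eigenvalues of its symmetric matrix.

(3, 0)

The symmetric matrix is A = [[10, 4, -4], [4, 17, -4], [-4, -4, 2]].
Row-reducing A symmetrically gives the diagonal entries 10, 77/5, 2/77.
Counting signs: 3 positive.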